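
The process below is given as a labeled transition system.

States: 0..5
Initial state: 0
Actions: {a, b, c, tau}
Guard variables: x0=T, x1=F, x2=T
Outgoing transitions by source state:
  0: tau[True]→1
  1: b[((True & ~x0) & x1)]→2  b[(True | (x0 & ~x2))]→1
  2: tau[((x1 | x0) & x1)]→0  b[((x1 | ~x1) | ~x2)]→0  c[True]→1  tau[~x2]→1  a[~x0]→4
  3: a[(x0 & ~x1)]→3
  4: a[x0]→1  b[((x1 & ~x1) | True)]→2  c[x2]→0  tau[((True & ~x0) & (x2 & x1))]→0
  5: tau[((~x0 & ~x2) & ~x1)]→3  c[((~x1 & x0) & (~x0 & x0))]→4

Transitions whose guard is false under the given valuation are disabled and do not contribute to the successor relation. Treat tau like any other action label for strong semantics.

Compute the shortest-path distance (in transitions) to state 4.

Answer: UNREACHABLE

Working:
Breadth-first toward 4:
  Layer 0: {0}
  Layer 1: {1}
4 never appears.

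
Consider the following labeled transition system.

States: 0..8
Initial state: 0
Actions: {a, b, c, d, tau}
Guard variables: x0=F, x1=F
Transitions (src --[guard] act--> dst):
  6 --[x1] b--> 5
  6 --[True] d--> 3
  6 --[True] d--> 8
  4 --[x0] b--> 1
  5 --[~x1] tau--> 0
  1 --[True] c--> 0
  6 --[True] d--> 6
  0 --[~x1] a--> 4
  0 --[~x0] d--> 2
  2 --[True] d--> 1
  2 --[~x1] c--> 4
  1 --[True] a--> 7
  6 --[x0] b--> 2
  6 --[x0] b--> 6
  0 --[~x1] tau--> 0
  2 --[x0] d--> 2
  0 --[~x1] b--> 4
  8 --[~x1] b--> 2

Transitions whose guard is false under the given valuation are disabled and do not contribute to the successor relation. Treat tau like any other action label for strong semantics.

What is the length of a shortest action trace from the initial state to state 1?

Answer: 2

Trace:
Layered search for 1:
  L0 = {0}
  L1 = {2,4}
  L2 = {1}
depth(1)=2, e.g. d·d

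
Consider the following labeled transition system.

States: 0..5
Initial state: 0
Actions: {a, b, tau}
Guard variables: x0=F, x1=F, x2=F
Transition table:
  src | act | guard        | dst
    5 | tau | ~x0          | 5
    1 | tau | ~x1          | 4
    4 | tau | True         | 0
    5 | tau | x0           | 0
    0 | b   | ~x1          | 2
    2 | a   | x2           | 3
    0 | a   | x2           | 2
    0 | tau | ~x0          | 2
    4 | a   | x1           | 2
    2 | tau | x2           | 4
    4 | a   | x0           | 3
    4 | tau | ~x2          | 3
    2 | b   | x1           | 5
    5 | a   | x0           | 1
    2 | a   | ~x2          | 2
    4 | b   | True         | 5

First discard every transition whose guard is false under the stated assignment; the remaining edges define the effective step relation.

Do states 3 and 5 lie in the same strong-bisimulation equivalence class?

Answer: NOT BISIMILAR

Working:
Bisimulation quotient by refinement:
  π0 = {{0,1,2,3,4,5}}
  π1 = {{0,4},{1,5},{2},{3}}
  π2 = {{0},{1},{2},{3},{4},{5}}
6 equivalence class(es) (converged in 3)
class of 3: {3}; class of 5: {5}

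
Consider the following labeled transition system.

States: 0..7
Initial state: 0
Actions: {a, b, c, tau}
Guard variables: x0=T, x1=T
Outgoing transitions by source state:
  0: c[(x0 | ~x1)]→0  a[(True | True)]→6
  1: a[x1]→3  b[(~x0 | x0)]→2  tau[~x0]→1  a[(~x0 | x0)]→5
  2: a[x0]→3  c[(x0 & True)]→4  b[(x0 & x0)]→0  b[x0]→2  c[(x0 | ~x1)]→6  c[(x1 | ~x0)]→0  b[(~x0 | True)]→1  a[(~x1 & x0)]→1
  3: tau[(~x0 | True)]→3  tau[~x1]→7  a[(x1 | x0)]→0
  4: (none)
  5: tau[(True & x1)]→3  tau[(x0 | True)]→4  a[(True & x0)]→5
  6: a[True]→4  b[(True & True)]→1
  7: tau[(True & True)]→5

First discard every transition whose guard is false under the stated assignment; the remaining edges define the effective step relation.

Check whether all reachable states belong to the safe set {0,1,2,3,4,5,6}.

Safe = {0,1,2,3,4,5,6}
Reachable = {0,1,2,3,4,5,6}
  0: ✓
  1: ✓
  2: ✓
  3: ✓
  4: ✓
  5: ✓
  6: ✓

Answer: INVARIANT HOLDS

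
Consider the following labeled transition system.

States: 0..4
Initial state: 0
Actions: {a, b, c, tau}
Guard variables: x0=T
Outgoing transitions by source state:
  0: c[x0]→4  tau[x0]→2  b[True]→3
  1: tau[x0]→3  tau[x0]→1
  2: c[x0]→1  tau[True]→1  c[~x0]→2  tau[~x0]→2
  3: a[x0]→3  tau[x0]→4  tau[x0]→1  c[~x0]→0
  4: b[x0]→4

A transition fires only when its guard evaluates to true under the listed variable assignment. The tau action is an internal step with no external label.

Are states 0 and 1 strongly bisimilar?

Bisimulation quotient by refinement:
  round 0: {{0,1,2,3,4}}
  round 1: {{0},{1},{2},{3},{4}}
stable after 2 split(s): 5 block(s)
0∈{0}, 1∈{1}

Answer: NOT BISIMILAR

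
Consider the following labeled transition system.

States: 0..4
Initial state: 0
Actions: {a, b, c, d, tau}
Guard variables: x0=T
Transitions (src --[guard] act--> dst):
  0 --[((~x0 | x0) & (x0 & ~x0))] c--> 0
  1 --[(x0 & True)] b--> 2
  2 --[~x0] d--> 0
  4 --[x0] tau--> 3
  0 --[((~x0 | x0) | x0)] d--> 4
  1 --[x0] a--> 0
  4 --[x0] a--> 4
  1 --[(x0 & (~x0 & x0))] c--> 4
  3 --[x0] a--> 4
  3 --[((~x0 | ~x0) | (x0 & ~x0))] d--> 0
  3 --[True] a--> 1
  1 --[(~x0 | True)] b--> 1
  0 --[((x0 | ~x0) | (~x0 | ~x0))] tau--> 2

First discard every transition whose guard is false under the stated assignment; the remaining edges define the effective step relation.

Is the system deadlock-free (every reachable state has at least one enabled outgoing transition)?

R = {0,1,2,3,4}
  0: d→4  tau→2  [2 out]
  1: a→0  b→1  b→2  [3 out]
  2: ∅  [STUCK]
  3: a→1  a→4  [2 out]
  4: a→4  tau→3  [2 out]
witness 2: tau

Answer: DEADLOCK at state 2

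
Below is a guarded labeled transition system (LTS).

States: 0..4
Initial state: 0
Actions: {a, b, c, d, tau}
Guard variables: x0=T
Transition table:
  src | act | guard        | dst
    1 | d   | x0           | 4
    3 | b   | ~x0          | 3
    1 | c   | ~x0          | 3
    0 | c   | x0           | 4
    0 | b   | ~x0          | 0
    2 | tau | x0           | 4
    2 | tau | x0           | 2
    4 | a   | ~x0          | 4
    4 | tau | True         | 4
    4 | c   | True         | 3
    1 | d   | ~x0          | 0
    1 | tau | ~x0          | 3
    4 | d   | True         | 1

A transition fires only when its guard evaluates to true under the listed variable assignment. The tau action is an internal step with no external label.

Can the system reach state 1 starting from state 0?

Guard filter leaves 7 enabled edge(s).
L0 = {0}
L1 = {4}  cumulative {0,4}
L2 = {1,3}  cumulative {0,1,3,4}
Reach set: {0,1,3,4}
trace reaching 1: c·d

Answer: REACHABLE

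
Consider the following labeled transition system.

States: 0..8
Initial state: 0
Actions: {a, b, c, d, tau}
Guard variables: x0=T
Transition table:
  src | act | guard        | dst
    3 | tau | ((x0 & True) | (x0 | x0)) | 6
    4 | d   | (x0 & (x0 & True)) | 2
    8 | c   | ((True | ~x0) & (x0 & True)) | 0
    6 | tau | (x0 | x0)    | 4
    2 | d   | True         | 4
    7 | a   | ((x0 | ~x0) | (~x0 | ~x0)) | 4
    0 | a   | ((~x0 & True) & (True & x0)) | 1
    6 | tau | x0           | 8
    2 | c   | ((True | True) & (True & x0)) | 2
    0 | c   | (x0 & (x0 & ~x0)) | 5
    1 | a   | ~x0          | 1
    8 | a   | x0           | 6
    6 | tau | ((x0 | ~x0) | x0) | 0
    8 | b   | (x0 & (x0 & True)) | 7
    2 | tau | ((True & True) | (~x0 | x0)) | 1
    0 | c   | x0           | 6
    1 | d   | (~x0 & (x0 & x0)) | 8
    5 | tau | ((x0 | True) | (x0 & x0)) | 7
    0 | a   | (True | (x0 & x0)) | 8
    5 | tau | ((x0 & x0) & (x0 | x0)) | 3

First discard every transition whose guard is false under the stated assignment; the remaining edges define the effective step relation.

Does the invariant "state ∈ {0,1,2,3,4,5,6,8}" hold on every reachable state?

Allowed set {0,1,2,3,4,5,6,8}
R = {0,1,2,4,6,7,8}
  0: ✓
  1: ✓
  2: ✓
  4: ✓
  6: ✓
  7: outside
  8: ✓
reach 7 via a·b — violates

Answer: INVARIANT VIOLATED at state 7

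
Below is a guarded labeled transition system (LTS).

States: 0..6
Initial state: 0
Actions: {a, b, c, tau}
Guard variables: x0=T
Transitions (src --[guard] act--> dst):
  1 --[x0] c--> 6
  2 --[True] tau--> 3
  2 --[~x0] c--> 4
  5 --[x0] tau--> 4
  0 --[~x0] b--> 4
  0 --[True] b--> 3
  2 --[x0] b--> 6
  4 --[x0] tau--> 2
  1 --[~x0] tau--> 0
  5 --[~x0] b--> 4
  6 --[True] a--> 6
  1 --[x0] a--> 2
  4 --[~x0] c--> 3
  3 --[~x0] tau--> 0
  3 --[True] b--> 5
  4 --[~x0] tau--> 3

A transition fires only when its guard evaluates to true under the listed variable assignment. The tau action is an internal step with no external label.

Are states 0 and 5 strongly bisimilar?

Answer: NOT BISIMILAR

Trace:
Refine partition for ~:
  round 0: {{0,1,2,3,4,5,6}}
  round 1: {{0,3},{1},{2},{4,5},{6}}
  round 2: {{0},{1},{2},{3},{4},{5},{6}}
Fixed point at round 3; 7 class(es).
0∈{0}, 5∈{5}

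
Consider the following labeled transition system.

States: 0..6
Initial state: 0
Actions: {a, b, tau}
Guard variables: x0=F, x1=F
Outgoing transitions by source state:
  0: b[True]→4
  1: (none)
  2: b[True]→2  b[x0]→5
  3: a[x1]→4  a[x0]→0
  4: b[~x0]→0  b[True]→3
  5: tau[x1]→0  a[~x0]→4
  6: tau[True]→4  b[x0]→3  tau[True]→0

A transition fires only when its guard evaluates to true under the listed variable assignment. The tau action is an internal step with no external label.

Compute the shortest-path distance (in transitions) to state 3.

Breadth-first toward 3:
  Layer 0: {0}
  Layer 1: {4}
  Layer 2: {3}
3 enters at depth 2; path b·b

Answer: 2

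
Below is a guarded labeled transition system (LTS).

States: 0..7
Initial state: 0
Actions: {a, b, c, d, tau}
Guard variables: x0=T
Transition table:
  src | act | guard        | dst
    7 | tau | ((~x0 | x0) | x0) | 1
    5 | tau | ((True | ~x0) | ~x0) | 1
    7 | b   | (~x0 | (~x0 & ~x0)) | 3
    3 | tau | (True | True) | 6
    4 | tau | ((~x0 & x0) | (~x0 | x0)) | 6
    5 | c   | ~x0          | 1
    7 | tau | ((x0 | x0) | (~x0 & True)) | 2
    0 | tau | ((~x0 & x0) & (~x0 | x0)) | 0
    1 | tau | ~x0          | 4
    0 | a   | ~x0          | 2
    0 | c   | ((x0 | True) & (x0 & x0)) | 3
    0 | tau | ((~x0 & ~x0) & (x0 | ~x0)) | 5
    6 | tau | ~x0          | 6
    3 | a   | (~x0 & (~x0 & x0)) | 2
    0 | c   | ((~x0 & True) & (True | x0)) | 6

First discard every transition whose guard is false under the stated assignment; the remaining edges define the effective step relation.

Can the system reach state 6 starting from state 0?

After dropping false guards: 6 live edges.
depth 0: {0}
depth 1: {3}  cumulative {0,3}
depth 2: {6}  cumulative {0,3,6}
Reach set: {0,3,6}
Path to 6: c·tau

Answer: REACHABLE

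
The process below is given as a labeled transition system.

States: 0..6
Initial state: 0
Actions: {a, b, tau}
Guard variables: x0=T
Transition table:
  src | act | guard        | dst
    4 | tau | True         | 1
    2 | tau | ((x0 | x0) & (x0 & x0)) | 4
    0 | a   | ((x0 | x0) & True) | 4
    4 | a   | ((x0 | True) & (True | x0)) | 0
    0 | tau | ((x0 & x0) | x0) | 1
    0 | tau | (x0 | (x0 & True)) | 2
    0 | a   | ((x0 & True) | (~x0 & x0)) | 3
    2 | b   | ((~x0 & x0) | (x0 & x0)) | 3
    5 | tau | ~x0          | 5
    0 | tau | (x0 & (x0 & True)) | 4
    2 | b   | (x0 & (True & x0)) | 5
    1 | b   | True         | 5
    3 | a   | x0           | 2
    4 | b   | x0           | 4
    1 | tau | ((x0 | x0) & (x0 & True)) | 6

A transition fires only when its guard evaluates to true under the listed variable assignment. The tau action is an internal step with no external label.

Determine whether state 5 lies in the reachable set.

14 transition(s) survive guard evaluation.
L0 = {0}
L1 = {1,2,3,4}  now seen {0,1,2,3,4}
L2 = {5,6}  now seen {0,1,2,3,4,5,6}
Reachable = {0,1,2,3,4,5,6}
witness 5: tau·b

Answer: REACHABLE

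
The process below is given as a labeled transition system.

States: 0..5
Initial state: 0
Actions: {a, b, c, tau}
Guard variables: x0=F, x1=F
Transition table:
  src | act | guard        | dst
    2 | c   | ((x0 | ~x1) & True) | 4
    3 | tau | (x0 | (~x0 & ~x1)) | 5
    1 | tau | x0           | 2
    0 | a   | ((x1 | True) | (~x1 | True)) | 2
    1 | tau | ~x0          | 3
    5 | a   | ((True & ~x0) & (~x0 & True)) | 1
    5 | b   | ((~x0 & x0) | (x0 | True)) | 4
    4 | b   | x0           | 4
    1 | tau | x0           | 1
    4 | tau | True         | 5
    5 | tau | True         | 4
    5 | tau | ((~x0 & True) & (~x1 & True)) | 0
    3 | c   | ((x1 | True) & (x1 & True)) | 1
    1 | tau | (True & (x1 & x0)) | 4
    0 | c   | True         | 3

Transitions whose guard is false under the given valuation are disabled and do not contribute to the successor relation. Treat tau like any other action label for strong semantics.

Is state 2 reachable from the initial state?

Guard filter leaves 10 enabled edge(s).
Layer 0: {0}
Layer 1: {2,3}  cumulative {0,2,3}
Layer 2: {4,5}  cumulative {0,2,3,4,5}
Layer 3: {1}  cumulative {0,1,2,3,4,5}
Reach set: {0,1,2,3,4,5}
trace reaching 2: a

Answer: REACHABLE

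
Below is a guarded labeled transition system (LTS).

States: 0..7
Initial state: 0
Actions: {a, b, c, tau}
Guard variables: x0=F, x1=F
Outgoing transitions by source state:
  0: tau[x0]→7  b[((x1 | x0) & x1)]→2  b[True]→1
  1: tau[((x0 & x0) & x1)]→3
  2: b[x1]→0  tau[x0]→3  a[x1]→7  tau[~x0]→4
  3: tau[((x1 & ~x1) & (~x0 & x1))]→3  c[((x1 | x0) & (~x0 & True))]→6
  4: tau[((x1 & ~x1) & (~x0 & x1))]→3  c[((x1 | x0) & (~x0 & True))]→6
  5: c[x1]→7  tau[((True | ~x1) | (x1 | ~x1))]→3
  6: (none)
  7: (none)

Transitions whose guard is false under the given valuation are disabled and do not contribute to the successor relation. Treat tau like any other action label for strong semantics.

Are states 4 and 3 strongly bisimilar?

Refine partition for ~:
  P[0] = {{0,1,2,3,4,5,6,7}}
  P[1] = {{0},{1,3,4,6,7},{2,5}}
3 equivalence class(es) (converged in 2)
class of 4: {1,3,4,6,7}; class of 3: {1,3,4,6,7}

Answer: BISIMILAR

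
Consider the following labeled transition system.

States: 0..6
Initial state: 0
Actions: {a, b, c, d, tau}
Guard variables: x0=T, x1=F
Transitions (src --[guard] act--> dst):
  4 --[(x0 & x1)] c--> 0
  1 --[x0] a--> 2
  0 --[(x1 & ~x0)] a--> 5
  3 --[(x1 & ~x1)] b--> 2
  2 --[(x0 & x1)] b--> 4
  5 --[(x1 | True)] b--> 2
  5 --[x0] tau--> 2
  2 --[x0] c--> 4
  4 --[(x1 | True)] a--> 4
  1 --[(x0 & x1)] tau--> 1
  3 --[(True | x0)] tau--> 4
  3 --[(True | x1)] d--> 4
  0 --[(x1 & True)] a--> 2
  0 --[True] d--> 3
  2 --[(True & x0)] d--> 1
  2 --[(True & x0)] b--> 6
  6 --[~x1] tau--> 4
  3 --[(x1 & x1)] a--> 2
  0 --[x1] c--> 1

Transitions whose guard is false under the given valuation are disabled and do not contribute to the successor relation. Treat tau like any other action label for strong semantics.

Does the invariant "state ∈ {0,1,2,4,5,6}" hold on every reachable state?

Answer: INVARIANT VIOLATED at state 3

Trace:
Safe = {0,1,2,4,5,6}
Reach set: {0,3,4}
  0: ok
  3: ✗ unsafe
  4: ok
witness against invariant: d → 3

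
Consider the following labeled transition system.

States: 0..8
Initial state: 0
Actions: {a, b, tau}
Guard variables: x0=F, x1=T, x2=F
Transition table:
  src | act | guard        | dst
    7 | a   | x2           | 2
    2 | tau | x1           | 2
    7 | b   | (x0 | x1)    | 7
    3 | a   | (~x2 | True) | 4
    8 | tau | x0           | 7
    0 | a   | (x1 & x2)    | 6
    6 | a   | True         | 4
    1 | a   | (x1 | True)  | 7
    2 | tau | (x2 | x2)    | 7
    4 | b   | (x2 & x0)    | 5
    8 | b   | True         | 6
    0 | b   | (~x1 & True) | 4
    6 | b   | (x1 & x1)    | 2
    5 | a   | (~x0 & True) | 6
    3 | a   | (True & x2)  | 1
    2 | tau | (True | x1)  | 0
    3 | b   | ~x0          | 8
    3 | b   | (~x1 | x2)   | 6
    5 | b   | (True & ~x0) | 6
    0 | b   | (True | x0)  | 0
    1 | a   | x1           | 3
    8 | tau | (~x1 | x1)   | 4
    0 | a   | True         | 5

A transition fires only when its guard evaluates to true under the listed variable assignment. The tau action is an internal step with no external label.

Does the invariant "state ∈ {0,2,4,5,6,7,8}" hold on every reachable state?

Inv-set: {0,2,4,5,6,7,8}
Reachable = {0,2,4,5,6}
  0: ok
  2: ok
  4: ok
  5: ok
  6: ok

Answer: INVARIANT HOLDS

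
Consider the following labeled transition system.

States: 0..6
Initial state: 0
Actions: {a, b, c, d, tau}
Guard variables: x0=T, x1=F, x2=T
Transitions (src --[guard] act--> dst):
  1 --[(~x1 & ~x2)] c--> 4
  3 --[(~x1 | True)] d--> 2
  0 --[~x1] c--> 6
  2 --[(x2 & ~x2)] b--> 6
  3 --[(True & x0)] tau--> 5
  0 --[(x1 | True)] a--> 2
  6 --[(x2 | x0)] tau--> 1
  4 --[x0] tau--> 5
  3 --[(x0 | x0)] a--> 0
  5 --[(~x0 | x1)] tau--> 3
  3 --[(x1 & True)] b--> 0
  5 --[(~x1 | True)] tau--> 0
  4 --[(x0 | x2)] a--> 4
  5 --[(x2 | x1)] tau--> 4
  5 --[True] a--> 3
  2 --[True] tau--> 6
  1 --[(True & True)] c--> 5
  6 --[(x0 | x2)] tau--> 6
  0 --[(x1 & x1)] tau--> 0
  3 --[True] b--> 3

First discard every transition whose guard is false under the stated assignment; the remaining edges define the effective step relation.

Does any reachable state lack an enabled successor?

Reachable = {0,1,2,3,4,5,6}
  0: a→2  c→6  [2 exit(s)]
  1: c→5  [1 exit(s)]
  2: tau→6  [1 exit(s)]
  3: a→0  b→3  d→2  tau→5  [4 exit(s)]
  4: a→4  tau→5  [2 exit(s)]
  5: a→3  tau→0  tau→4  [3 exit(s)]
  6: tau→1  tau→6  [2 exit(s)]

Answer: DEADLOCK-FREE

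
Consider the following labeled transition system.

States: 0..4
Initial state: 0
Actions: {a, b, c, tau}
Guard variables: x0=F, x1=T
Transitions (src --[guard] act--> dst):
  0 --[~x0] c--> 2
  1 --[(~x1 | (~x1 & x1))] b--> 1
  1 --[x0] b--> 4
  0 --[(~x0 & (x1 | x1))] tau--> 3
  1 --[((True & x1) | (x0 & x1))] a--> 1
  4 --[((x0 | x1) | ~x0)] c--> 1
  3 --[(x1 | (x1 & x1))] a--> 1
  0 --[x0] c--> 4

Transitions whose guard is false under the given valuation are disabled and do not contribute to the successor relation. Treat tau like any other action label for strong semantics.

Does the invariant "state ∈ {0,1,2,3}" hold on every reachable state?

Allowed set {0,1,2,3}
Reachable = {0,1,2,3}
  0: ✓
  1: ✓
  2: ✓
  3: ✓

Answer: INVARIANT HOLDS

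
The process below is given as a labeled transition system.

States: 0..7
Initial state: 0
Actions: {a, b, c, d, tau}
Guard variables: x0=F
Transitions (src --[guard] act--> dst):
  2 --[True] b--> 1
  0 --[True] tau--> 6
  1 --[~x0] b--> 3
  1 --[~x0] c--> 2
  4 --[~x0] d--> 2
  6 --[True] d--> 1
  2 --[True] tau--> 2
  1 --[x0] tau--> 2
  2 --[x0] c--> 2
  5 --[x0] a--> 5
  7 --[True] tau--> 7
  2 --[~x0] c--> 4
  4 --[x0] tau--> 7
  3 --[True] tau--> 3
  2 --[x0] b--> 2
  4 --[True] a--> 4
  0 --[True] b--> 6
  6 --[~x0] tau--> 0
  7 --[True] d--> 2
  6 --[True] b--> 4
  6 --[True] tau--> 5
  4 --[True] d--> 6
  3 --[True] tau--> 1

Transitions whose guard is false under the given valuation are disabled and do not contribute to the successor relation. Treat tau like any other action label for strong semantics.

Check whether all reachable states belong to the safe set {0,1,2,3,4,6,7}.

Allowed set {0,1,2,3,4,6,7}
Reach set: {0,1,2,3,4,5,6}
  0: safe
  1: safe
  2: safe
  3: safe
  4: safe
  5: outside
  6: safe
witness against invariant: tau·tau → 5

Answer: INVARIANT VIOLATED at state 5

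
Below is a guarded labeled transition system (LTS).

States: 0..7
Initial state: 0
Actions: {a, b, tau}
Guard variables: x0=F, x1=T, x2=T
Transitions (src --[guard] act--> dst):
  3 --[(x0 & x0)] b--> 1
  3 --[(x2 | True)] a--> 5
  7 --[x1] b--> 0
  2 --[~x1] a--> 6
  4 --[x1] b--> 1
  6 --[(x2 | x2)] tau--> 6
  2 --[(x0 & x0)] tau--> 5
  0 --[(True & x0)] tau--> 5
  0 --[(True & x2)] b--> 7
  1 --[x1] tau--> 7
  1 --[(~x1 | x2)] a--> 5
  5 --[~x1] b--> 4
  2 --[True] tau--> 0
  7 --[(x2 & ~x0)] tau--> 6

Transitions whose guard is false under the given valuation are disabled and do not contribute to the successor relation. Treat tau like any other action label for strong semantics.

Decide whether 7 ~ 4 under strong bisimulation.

Refine partition for ~:
  π0 = {{0,1,2,3,4,5,6,7}}
  π1 = {{0,4},{1},{2,6},{3},{5},{7}}
  π2 = {{0},{1},{2},{3},{4},{5},{6},{7}}
8 equivalence class(es) (converged in 3)
[7]={7}  [4]={4}

Answer: NOT BISIMILAR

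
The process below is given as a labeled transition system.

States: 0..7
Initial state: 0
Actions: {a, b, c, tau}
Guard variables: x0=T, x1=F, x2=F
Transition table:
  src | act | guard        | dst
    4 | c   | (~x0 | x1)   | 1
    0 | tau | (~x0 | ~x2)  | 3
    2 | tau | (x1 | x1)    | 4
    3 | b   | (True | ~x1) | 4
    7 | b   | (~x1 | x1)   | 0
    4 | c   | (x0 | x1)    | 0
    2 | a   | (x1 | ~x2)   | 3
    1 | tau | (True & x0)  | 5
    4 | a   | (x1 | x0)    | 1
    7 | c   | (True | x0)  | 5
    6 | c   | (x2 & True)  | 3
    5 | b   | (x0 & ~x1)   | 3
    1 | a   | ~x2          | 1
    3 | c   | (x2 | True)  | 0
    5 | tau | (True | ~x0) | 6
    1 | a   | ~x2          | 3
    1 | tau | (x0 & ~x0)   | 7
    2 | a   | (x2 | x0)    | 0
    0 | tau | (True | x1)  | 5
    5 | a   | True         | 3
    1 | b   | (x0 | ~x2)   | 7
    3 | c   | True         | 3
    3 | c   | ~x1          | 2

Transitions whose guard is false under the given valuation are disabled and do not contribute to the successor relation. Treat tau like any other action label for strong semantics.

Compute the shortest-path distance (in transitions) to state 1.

Layered search for 1:
  L0 = {0}
  L1 = {3,5}
  L2 = {2,4,6}
  L3 = {1}
1 enters at depth 3; path tau·b·a

Answer: 3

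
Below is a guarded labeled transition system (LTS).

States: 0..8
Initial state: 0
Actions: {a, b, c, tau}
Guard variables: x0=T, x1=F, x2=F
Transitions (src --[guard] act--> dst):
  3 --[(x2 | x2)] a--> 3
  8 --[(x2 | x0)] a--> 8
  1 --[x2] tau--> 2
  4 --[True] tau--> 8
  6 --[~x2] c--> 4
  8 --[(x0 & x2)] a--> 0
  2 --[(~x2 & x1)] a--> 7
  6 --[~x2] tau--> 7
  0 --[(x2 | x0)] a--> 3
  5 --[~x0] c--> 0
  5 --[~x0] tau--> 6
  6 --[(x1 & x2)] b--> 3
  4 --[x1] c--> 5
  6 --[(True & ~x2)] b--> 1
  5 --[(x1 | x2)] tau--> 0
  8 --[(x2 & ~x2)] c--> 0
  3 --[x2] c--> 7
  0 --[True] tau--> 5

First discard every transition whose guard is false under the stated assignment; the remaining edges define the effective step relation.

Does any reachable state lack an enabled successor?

R = {0,3,5}
  0: a→3  tau→5  [deg 2]
  3: ∅  [deadlock]
  5: ∅  [deadlock]
Path to 3: a

Answer: DEADLOCK at state 3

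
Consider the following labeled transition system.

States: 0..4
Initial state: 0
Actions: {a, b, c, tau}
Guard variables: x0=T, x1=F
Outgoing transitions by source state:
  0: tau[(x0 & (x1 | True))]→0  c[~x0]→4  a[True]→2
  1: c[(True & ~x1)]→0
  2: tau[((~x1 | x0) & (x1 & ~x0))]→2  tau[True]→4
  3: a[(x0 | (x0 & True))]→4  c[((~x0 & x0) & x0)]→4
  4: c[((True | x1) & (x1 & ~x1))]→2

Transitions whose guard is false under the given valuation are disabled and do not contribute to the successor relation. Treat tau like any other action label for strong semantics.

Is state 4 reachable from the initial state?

Answer: REACHABLE

Trace:
5 transition(s) survive guard evaluation.
depth 0: {0}
depth 1: {2}  cumulative {0,2}
depth 2: {4}  cumulative {0,2,4}
Reachable = {0,2,4}
trace reaching 4: a·tau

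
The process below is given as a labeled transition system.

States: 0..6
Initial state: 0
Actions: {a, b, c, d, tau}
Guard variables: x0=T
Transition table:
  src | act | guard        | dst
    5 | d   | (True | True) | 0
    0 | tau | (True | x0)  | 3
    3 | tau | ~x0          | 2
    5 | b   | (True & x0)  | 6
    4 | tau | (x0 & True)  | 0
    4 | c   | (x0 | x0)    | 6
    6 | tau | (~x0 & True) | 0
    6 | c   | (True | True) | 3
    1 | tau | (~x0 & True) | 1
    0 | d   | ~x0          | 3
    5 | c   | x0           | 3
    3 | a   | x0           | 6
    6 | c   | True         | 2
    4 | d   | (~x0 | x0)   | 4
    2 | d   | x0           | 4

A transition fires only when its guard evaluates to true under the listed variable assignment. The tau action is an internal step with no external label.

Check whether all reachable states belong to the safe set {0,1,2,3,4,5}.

Safe = {0,1,2,3,4,5}
Reachable = {0,2,3,4,6}
  0: safe
  2: safe
  3: safe
  4: safe
  6: outside
witness against invariant: tau·a → 6

Answer: INVARIANT VIOLATED at state 6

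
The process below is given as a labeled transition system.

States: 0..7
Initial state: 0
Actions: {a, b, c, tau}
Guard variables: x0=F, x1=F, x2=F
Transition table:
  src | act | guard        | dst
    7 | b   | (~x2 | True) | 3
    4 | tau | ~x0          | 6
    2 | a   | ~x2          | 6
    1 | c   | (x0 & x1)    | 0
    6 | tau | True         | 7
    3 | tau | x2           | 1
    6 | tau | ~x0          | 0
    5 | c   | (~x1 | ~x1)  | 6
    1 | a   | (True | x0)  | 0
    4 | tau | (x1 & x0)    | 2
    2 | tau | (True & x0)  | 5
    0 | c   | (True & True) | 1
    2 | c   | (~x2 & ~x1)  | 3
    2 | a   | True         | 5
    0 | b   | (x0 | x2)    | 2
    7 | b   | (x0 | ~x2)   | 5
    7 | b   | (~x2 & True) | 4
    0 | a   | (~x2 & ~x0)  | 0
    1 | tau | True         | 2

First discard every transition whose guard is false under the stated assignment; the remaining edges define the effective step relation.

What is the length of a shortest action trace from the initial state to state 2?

BFS to 2:
  L0 = {0}
  L1 = {1}
  L2 = {2}
depth(2)=2, e.g. c·tau

Answer: 2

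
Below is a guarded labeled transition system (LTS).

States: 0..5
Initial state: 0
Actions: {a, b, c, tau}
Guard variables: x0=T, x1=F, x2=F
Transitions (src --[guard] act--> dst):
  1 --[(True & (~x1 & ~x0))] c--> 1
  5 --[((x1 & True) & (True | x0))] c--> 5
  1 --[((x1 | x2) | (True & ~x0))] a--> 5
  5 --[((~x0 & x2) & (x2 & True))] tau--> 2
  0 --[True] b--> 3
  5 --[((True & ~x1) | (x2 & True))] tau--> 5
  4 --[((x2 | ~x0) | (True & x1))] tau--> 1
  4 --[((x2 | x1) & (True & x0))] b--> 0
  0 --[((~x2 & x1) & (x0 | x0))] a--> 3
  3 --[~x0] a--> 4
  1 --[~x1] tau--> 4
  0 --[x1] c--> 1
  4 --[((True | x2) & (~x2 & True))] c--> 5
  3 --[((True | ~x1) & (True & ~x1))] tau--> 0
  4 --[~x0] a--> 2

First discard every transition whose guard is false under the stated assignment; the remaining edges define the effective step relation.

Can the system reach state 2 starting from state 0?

5 transition(s) survive guard evaluation.
L0 = {0}
L1 = {3}  cumulative {0,3}
R = {0,3}

Answer: UNREACHABLE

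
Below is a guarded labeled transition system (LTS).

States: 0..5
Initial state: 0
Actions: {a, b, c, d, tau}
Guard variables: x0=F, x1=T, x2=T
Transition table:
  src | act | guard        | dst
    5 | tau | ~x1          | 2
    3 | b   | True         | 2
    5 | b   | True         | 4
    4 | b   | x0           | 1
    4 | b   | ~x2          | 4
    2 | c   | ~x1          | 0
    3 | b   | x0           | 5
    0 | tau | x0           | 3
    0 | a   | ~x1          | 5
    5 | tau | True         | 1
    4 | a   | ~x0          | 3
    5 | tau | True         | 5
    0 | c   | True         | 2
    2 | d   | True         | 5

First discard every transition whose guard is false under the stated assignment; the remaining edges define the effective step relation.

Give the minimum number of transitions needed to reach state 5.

Answer: 2

Analysis:
Layered search for 5:
  L0 = {0}
  L1 = {2}
  L2 = {5}
depth(5)=2, e.g. c·d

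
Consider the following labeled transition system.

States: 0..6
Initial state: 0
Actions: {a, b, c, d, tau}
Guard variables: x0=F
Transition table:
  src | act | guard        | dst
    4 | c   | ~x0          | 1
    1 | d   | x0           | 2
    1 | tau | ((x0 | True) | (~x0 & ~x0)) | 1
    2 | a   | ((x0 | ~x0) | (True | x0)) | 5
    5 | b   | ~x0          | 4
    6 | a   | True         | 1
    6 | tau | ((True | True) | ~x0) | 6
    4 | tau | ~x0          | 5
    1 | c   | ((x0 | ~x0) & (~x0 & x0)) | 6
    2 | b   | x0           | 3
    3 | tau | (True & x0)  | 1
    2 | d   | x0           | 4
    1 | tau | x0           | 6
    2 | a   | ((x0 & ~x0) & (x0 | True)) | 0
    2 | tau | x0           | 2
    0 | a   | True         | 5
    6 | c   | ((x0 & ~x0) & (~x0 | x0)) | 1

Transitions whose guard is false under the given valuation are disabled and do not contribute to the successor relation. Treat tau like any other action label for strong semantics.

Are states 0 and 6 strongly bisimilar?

Compute ~ classes (split until stable):
  round 0: {{0,1,2,3,4,5,6}}
  round 1: {{0,2},{1},{3},{4},{5},{6}}
stable after 2 split(s): 6 block(s)
0∈{0,2}, 6∈{6}

Answer: NOT BISIMILAR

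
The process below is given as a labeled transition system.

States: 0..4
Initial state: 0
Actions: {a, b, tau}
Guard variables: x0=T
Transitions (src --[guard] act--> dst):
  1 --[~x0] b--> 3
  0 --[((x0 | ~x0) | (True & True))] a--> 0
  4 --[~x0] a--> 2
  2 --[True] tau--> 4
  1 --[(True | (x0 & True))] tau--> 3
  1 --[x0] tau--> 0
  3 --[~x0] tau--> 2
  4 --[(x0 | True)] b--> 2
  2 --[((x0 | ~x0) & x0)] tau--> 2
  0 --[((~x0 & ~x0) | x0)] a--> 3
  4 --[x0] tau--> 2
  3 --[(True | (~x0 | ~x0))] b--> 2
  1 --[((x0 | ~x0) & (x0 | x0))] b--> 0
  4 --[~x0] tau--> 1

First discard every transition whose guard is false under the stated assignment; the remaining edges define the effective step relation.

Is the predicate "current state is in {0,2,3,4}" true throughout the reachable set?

Safe = {0,2,3,4}
Reach set: {0,2,3,4}
  0: ✓
  2: ✓
  3: ✓
  4: ✓

Answer: INVARIANT HOLDS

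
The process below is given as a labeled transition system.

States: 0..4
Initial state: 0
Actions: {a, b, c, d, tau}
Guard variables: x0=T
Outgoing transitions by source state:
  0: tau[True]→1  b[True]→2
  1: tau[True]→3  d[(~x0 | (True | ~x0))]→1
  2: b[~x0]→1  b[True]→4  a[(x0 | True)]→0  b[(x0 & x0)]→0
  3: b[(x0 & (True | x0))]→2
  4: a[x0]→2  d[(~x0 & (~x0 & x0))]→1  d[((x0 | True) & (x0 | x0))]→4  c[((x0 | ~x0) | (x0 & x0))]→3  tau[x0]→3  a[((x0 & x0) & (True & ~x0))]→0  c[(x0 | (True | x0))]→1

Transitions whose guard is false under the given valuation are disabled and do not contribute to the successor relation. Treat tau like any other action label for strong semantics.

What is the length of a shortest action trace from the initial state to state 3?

Answer: 2

Working:
BFS to 3:
  Layer 0: {0}
  Layer 1: {1,2}
  Layer 2: {3,4}
3 enters at depth 2; path tau·tau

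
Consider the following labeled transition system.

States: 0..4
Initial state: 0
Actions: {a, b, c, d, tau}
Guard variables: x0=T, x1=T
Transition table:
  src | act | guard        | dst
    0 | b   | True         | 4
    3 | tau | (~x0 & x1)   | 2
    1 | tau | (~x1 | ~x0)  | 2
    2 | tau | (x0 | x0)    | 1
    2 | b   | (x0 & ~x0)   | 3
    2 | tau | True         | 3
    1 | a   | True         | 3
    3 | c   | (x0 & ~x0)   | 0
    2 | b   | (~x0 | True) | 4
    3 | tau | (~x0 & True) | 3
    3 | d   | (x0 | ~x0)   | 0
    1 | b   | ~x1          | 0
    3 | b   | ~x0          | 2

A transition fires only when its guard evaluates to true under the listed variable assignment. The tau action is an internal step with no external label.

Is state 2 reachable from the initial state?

6 transition(s) survive guard evaluation.
Layer 0: {0}
Layer 1: {4}  total {0,4}
R = {0,4}

Answer: UNREACHABLE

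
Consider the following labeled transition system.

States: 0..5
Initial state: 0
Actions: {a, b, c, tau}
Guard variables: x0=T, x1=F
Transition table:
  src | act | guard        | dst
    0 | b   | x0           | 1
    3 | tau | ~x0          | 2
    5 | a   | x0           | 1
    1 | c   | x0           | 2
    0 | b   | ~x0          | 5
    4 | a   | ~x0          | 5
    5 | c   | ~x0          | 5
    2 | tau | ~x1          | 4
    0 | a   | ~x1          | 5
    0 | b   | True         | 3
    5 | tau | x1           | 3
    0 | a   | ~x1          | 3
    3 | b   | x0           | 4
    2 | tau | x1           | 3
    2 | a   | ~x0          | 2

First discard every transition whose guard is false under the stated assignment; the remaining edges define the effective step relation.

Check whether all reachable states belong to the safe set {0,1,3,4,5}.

Answer: INVARIANT VIOLATED at state 2

Working:
Allowed set {0,1,3,4,5}
Reachable = {0,1,2,3,4,5}
  0: ✓
  1: ✓
  2: ✗ unsafe
  3: ✓
  4: ✓
  5: ✓
witness against invariant: b·c → 2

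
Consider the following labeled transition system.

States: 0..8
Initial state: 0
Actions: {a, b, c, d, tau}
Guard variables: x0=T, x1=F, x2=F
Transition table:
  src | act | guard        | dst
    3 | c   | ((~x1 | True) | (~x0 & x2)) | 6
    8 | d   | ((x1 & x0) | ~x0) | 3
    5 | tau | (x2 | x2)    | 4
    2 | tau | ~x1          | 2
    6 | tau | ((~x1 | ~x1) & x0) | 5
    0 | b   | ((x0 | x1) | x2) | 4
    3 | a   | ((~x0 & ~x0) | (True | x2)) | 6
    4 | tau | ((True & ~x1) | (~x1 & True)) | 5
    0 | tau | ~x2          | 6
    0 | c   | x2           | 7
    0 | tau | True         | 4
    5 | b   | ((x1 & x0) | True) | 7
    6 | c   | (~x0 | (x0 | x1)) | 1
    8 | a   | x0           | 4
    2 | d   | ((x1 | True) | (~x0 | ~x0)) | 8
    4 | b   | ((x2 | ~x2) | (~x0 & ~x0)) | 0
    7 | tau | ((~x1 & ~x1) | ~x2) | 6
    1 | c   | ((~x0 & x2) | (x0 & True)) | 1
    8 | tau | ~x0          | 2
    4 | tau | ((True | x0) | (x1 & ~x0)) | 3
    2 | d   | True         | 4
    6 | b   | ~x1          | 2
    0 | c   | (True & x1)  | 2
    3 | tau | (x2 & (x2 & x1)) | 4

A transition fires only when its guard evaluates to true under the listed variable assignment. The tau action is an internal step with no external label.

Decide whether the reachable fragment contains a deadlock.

Answer: DEADLOCK-FREE

Trace:
R = {0,1,2,3,4,5,6,7,8}
  0: b→4  tau→4  tau→6  [3 out]
  1: c→1  [1 out]
  2: d→4  d→8  tau→2  [3 out]
  3: a→6  c→6  [2 out]
  4: b→0  tau→3  tau→5  [3 out]
  5: b→7  [1 out]
  6: b→2  c→1  tau→5  [3 out]
  7: tau→6  [1 out]
  8: a→4  [1 out]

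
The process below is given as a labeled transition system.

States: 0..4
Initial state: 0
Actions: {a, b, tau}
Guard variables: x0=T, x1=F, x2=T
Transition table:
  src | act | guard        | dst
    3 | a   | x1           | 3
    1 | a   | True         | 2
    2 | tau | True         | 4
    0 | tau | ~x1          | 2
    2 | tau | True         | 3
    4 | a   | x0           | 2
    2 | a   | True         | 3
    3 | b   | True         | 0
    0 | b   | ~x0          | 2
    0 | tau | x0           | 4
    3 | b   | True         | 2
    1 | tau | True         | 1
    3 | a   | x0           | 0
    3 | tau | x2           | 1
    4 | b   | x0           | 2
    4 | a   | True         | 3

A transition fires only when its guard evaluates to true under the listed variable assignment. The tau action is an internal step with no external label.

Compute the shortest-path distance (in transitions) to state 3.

BFS to 3:
  depth 0: {0}
  depth 1: {2,4}
  depth 2: {3}
3 enters at depth 2; path tau·a

Answer: 2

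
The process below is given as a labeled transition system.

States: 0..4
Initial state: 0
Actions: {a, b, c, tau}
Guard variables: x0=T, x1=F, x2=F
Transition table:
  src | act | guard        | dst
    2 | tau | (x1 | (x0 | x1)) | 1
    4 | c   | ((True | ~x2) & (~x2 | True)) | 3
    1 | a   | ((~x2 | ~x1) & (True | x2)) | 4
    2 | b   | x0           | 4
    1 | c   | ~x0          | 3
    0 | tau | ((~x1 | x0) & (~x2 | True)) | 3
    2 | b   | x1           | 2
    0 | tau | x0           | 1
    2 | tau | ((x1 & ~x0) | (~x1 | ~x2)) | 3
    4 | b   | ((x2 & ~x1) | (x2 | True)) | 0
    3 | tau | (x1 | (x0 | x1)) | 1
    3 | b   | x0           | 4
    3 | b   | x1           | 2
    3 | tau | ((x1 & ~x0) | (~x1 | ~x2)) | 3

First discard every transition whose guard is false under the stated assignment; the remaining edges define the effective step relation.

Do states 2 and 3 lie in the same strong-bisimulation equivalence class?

Answer: BISIMILAR

Trace:
Bisimulation quotient by refinement:
  P[0] = {{0,1,2,3,4}}
  P[1] = {{0},{1},{2,3},{4}}
Fixed point at round 2; 4 class(es).
[2]={2,3}  [3]={2,3}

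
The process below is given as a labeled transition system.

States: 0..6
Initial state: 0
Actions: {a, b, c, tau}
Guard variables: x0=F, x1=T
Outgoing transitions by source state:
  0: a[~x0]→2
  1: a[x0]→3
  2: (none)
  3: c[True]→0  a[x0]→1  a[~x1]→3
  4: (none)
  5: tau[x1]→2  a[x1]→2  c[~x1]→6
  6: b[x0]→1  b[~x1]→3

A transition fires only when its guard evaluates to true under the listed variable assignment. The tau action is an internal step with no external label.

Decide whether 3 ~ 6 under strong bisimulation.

Answer: NOT BISIMILAR

Trace:
Refine partition for ~:
  round 0: {{0,1,2,3,4,5,6}}
  round 1: {{0},{1,2,4,6},{3},{5}}
4 equivalence class(es) (converged in 2)
3∈{3}, 6∈{1,2,4,6}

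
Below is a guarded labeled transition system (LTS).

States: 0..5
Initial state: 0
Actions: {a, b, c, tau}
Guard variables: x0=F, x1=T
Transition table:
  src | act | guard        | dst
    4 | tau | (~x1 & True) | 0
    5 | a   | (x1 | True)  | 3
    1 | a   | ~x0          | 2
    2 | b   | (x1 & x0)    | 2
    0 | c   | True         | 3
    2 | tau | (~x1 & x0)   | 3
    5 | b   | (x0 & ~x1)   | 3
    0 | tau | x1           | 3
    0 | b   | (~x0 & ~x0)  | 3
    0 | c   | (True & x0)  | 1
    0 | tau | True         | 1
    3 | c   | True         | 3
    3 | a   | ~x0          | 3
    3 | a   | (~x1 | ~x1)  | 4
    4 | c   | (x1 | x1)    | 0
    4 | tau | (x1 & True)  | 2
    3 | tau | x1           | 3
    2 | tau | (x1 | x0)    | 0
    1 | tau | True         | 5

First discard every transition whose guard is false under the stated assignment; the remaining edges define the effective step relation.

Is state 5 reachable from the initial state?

13 transition(s) survive guard evaluation.
Layer 0: {0}
Layer 1: {1,3}  now seen {0,1,3}
Layer 2: {2,5}  now seen {0,1,2,3,5}
R = {0,1,2,3,5}
Path to 5: tau·tau

Answer: REACHABLE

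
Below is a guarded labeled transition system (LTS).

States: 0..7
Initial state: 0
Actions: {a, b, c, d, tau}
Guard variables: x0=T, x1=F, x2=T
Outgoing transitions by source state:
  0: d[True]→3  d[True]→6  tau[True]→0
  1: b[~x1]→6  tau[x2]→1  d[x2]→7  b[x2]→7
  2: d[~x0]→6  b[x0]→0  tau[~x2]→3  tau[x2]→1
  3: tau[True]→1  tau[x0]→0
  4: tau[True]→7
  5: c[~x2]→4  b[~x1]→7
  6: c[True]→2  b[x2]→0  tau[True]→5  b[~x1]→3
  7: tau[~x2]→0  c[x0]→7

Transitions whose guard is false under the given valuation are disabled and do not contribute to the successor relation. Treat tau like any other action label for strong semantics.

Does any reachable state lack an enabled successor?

Reach set: {0,1,2,3,5,6,7}
  0: d→3  d→6  tau→0  [3 exit(s)]
  1: b→6  b→7  d→7  tau→1  [4 exit(s)]
  2: b→0  tau→1  [2 exit(s)]
  3: tau→0  tau→1  [2 exit(s)]
  5: b→7  [1 exit(s)]
  6: b→0  b→3  c→2  tau→5  [4 exit(s)]
  7: c→7  [1 exit(s)]

Answer: DEADLOCK-FREE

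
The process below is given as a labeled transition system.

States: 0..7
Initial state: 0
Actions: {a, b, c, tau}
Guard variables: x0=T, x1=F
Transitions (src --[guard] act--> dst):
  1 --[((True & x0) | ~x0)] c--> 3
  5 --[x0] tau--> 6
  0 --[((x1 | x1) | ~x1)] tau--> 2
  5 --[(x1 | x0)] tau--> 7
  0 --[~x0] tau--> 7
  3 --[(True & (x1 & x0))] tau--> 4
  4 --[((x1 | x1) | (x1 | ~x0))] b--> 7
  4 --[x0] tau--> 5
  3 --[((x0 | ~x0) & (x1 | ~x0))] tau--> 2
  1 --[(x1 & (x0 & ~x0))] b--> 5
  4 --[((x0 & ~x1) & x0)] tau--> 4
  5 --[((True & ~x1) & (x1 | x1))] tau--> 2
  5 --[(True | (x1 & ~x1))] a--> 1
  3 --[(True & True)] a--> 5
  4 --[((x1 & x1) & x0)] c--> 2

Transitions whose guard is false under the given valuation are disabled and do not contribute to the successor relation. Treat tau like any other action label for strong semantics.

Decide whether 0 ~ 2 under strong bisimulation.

Refine partition for ~:
  P[0] = {{0,1,2,3,4,5,6,7}}
  P[1] = {{0,4},{1},{2,6,7},{3},{5}}
  P[2] = {{0},{1},{2,6,7},{3},{4},{5}}
6 equivalence class(es) (converged in 3)
0∈{0}, 2∈{2,6,7}

Answer: NOT BISIMILAR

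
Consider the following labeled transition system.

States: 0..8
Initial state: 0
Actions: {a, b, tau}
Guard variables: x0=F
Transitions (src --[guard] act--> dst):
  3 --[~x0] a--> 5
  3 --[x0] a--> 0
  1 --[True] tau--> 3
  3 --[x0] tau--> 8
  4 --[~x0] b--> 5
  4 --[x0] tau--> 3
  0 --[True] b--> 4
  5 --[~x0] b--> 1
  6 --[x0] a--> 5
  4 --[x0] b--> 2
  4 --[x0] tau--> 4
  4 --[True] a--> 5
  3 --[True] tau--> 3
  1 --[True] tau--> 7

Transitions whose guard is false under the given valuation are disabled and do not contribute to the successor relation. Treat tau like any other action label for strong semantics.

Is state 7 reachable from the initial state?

Guard filter leaves 8 enabled edge(s).
depth 0: {0}
depth 1: {4}  total {0,4}
depth 2: {5}  total {0,4,5}
depth 3: {1}  total {0,1,4,5}
depth 4: {3,7}  total {0,1,3,4,5,7}
R = {0,1,3,4,5,7}
witness 7: b·b·b·tau

Answer: REACHABLE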